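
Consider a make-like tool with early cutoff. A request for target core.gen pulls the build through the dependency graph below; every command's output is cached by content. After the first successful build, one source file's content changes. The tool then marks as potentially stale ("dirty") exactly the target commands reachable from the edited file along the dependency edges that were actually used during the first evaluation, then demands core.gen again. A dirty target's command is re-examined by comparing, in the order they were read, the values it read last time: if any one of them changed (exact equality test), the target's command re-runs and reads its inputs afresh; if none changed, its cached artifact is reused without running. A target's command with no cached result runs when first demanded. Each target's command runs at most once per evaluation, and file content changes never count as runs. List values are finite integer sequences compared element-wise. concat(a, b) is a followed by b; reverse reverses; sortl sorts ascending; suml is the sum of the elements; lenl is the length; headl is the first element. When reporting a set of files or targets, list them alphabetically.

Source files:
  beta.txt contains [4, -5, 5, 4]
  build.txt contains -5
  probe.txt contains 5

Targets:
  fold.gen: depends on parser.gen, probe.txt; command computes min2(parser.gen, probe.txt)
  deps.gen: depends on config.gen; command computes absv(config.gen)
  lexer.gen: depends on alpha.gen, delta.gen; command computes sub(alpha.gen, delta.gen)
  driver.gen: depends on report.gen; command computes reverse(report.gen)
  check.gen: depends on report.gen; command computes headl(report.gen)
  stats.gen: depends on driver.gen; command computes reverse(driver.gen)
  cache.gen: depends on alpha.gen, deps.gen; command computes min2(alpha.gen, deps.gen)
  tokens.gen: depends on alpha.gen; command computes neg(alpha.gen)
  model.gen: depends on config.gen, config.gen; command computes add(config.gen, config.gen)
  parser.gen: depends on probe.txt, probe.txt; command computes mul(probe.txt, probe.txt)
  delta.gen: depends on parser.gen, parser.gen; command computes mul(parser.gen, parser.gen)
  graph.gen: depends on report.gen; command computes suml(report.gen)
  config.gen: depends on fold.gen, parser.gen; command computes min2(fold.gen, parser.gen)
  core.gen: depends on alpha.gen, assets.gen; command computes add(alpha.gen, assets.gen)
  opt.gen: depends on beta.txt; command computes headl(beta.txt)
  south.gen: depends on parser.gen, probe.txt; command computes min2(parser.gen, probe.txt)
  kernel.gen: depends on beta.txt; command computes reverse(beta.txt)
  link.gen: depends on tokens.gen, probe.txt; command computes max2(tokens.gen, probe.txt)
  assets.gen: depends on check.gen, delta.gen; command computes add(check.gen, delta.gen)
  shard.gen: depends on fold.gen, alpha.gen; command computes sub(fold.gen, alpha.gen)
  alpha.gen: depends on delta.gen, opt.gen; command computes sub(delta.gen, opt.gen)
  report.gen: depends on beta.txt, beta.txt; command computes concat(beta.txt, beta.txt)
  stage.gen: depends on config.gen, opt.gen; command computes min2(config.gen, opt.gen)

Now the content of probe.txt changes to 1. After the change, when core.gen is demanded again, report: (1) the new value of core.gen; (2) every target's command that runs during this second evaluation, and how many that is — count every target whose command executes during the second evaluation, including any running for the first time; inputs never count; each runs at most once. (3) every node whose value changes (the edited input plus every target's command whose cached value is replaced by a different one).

Demanding core.gen again yields 2.
5 target commands run: alpha.gen, assets.gen, core.gen, delta.gen, parser.gen.
The nodes whose values change: alpha.gen, assets.gen, core.gen, delta.gen, parser.gen, probe.txt.

First demand of the output computes:
  opt.gen = headl([4, -5, 5, 4]) = 4
  parser.gen = mul(5, 5) = 25
  delta.gen = mul(25, 25) = 625
  alpha.gen = sub(625, 4) = 621
  report.gen = concat([4, -5, 5, 4], [4, -5, 5, 4]) = [4, -5, 5, 4, 4, -5, 5, 4]
  check.gen = headl([4, -5, 5, 4, 4, -5, 5, 4]) = 4
  assets.gen = add(4, 625) = 629
  core.gen = add(621, 629) = 1250

After the edit, cleaning proceeds:
  parser.gen: a read changed (probe.txt 5->1; probe.txt 5->1) — executes, giving 1.
  delta.gen: a read changed (parser.gen 25->1; parser.gen 25->1) — executes, giving 1.
  alpha.gen: a read changed (delta.gen 625->1) — executes, giving -3.
  assets.gen: a read changed (delta.gen 625->1) — executes, giving 5.
  core.gen: a read changed (alpha.gen 621->-3; assets.gen 629->5) — executes, giving 2.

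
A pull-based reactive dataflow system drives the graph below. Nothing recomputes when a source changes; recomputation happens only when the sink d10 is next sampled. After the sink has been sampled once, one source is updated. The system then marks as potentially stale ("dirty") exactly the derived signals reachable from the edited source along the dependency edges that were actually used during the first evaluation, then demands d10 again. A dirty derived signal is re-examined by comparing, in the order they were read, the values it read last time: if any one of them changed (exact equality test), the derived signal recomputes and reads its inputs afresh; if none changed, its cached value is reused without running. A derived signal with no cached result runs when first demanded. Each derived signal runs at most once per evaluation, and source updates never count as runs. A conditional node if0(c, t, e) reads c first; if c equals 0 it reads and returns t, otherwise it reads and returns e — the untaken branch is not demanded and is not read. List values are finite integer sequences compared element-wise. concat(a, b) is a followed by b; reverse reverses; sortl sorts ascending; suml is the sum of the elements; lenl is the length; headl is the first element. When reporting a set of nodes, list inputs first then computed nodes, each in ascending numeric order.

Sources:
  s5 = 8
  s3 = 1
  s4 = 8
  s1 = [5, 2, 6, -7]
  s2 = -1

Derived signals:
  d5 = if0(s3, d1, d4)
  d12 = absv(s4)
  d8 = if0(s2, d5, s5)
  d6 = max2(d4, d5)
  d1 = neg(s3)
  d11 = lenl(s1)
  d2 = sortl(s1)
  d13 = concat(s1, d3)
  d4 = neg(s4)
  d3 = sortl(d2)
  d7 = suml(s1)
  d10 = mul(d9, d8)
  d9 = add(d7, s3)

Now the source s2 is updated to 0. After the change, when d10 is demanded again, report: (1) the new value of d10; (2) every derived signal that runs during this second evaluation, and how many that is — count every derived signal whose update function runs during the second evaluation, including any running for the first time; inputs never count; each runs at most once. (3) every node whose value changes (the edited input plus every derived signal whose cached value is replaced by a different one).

First evaluation (everything demanded from the output):
  d7 = suml([5, 2, 6, -7]) = 6
  d8 = if0(s2=-1 -> else branch s5) = 8
  d9 = add(6, 1) = 7
  d10 = mul(7, 8) = 56

Propagation after the edit:
  d4: demanded for the first time — runs, produces -8.
  d5: demanded for the first time — runs, produces -8.
  d8: runs — s2 -1->0; result -8.
  d10: runs — d8 8->-8; result -56.

Key observation: a condition flipped, so demand reaches new nodes — d4, d5 run for the first time.

New value of d10: -56.
Derived signals that run: d4, d5, d8, d10 — 4 in total.
Values that change: s2, d8, d10.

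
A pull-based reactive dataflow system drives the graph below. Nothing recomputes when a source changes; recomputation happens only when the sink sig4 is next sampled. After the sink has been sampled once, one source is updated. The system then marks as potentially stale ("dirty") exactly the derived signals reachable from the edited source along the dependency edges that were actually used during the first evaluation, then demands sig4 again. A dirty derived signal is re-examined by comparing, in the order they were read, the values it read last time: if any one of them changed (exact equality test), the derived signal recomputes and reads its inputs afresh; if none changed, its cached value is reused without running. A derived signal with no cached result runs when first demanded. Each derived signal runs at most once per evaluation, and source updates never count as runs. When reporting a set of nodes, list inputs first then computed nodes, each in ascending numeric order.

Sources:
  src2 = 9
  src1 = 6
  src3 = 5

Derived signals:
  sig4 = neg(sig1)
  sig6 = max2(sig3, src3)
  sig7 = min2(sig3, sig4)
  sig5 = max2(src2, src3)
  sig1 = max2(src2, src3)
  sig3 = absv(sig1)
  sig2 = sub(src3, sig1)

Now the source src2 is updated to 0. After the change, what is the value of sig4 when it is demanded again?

New value of sig4: -5.

First evaluation (everything demanded from the output):
  sig1 = max2(9, 5) = 9
  sig4 = neg(9) = -9

Propagation after the edit:
  sig1: runs — src2 9->0; result 5.
  sig4: runs — sig1 9->5; result -5.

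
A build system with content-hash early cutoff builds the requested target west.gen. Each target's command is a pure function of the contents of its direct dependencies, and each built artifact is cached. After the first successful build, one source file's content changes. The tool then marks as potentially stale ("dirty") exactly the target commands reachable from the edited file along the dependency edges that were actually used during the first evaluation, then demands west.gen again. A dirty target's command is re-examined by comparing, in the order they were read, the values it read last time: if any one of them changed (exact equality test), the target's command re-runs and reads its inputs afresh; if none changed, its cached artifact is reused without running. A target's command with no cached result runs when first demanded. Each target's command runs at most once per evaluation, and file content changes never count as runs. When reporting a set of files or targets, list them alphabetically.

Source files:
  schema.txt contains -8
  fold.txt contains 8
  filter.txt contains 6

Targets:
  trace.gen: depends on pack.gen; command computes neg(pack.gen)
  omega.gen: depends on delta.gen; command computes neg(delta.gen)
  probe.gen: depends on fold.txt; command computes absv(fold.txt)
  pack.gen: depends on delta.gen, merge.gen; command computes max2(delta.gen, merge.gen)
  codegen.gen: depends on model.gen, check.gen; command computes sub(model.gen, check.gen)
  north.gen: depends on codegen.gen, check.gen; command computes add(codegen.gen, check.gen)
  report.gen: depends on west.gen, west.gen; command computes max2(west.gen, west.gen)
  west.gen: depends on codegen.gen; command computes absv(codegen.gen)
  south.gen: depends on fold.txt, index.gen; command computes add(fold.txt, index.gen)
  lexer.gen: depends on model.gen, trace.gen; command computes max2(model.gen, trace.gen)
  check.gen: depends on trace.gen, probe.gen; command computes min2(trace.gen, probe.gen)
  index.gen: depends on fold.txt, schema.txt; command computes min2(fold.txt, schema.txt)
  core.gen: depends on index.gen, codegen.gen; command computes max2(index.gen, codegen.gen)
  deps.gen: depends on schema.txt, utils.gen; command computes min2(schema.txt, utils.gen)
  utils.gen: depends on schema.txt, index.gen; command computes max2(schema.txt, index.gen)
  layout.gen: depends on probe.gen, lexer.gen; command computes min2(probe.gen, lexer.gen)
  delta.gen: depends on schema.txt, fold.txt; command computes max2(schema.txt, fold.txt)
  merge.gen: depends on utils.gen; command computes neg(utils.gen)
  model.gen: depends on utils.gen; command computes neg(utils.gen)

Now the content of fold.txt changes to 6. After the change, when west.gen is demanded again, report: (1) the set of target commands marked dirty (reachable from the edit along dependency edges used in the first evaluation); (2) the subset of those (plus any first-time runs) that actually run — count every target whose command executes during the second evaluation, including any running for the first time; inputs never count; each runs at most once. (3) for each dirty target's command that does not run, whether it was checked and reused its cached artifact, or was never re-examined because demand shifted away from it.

Marked dirty: check.gen, codegen.gen, delta.gen, index.gen, merge.gen, model.gen, pack.gen, probe.gen, trace.gen, utils.gen, west.gen.
Target commands that run: check.gen, delta.gen, index.gen, pack.gen, probe.gen — 5 in total.
Checked but reused from cache: codegen.gen, merge.gen, model.gen, trace.gen, utils.gen, west.gen.
Key observation: the cutoff stops propagation at utils.gen — its inputs' values are unchanged, so it reuses its cache.

First evaluation (everything demanded from the output):
  delta.gen = max2(-8, 8) = 8
  index.gen = min2(8, -8) = -8
  probe.gen = absv(8) = 8
  utils.gen = max2(-8, -8) = -8
  merge.gen = neg(-8) = 8
  model.gen = neg(-8) = 8
  pack.gen = max2(8, 8) = 8
  trace.gen = neg(8) = -8
  check.gen = min2(-8, 8) = -8
  codegen.gen = sub(8, -8) = 16
  west.gen = absv(16) = 16

Propagation after the edit:
  delta.gen: runs — fold.txt 8->6; result 6.
  index.gen: runs — fold.txt 8->6; result -8 (same value as before).
  probe.gen: runs — fold.txt 8->6; result 6.
  utils.gen: checked — values it read are unchanged (schema.txt unchanged, index.gen unchanged); reused cached -8 without running.
  merge.gen: checked — values it read are unchanged (utils.gen unchanged); reused cached 8 without running.
  model.gen: checked — values it read are unchanged (utils.gen unchanged); reused cached 8 without running.
  pack.gen: runs — delta.gen 8->6; result 8 (same value as before).
  trace.gen: checked — values it read are unchanged (pack.gen unchanged); reused cached -8 without running.
  check.gen: runs — probe.gen 8->6; result -8 (same value as before).
  codegen.gen: checked — values it read are unchanged (model.gen unchanged, check.gen unchanged); reused cached 16 without running.
  west.gen: checked — values it read are unchanged (codegen.gen unchanged); reused cached 16 without running.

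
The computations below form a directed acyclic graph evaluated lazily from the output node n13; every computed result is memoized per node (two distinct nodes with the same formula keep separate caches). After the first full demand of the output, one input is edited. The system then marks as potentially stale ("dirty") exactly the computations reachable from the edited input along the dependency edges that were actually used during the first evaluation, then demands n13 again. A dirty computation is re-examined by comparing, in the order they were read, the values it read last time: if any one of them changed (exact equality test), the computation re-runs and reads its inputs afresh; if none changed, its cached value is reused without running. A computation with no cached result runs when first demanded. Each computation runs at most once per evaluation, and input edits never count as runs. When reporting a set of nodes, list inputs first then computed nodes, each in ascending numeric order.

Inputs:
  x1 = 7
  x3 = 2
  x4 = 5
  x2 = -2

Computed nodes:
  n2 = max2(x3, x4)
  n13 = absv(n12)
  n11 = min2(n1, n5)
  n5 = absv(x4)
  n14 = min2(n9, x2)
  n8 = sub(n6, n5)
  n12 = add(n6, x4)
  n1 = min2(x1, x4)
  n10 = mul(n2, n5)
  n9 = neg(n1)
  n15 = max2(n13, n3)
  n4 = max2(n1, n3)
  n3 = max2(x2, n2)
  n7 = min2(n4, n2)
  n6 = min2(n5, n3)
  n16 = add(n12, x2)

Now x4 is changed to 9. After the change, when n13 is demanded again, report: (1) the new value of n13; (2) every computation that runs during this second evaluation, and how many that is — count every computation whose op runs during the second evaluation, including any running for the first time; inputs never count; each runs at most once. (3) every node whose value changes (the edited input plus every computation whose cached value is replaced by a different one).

Demanding n13 again yields 18.
6 computations run: n2, n3, n5, n6, n12, n13.
The nodes whose values change: x4, n2, n3, n5, n6, n12, n13.

First demand of the output computes:
  n2 = max2(2, 5) = 5
  n3 = max2(-2, 5) = 5
  n5 = absv(5) = 5
  n6 = min2(5, 5) = 5
  n12 = add(5, 5) = 10
  n13 = absv(10) = 10

After the edit, cleaning proceeds:
  n2: a read changed (x4 5->9) — executes, giving 9.
  n3: a read changed (n2 5->9) — executes, giving 9.
  n5: a read changed (x4 5->9) — executes, giving 9.
  n6: a read changed (n5 5->9; n3 5->9) — executes, giving 9.
  n12: a read changed (n6 5->9; x4 5->9) — executes, giving 18.
  n13: a read changed (n12 10->18) — executes, giving 18.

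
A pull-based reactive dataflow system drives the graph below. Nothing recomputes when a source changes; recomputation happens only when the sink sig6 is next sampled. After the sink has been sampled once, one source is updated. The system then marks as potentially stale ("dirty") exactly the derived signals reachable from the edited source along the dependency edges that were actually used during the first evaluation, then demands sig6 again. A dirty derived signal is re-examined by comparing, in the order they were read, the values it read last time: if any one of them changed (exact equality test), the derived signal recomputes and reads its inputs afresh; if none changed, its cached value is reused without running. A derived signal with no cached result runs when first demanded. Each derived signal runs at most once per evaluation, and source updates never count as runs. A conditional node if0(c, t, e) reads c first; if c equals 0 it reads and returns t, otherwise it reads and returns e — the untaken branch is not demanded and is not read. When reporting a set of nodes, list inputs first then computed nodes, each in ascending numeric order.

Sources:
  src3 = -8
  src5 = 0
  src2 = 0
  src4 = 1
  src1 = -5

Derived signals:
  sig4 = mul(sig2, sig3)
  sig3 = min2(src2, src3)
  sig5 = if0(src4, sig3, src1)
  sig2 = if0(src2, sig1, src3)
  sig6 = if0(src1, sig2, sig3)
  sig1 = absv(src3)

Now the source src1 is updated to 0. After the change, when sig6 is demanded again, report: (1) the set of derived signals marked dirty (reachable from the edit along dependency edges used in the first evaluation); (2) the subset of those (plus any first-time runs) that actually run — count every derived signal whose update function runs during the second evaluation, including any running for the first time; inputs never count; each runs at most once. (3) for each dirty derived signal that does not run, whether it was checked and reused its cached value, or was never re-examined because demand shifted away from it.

Marked dirty: sig6.
Derived signals that run: sig1, sig2, sig6 — 3 in total.
Every dirty derived signal ran.
Key observation: a condition flipped, so demand reaches new nodes — sig1, sig2 run for the first time.

First evaluation (everything demanded from the output):
  sig3 = min2(0, -8) = -8
  sig6 = if0(src1=-5 -> else branch sig3) = -8

Propagation after the edit:
  sig1: demanded for the first time — runs, produces 8.
  sig2: demanded for the first time — runs, produces 8.
  sig6: runs — src1 -5->0; result 8.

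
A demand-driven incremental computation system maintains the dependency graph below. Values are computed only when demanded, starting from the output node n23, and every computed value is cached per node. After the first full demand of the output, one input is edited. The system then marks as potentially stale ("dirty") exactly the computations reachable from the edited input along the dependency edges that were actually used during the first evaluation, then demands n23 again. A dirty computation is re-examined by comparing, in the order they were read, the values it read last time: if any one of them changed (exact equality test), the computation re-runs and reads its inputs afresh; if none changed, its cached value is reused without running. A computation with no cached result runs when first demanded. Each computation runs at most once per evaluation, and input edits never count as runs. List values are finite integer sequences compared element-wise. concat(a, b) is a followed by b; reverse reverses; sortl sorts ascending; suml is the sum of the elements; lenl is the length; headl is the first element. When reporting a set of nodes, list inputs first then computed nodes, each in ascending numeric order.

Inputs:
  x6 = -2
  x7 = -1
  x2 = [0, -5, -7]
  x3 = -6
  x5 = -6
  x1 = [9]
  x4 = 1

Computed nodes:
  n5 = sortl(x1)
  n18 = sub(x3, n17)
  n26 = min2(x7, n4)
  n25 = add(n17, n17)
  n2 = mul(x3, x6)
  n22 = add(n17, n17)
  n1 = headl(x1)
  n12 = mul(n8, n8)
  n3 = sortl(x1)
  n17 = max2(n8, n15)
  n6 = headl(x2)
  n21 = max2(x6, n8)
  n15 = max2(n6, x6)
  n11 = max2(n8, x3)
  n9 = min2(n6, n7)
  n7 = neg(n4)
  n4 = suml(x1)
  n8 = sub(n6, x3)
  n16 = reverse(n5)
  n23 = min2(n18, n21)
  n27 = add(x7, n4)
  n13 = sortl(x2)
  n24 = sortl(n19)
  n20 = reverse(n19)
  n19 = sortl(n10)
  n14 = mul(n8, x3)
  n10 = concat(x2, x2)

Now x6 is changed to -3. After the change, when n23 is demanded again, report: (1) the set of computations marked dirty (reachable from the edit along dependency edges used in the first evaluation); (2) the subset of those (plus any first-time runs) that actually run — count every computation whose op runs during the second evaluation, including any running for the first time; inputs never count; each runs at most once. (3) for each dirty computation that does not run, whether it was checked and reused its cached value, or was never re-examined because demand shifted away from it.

First evaluation (everything demanded from the output):
  n6 = headl([0, -5, -7]) = 0
  n8 = sub(0, -6) = 6
  n15 = max2(0, -2) = 0
  n17 = max2(6, 0) = 6
  n18 = sub(-6, 6) = -12
  n21 = max2(-2, 6) = 6
  n23 = min2(-12, 6) = -12

Propagation after the edit:
  n15: runs — x6 -2->-3; result 0 (same value as before).
  n17: checked — values it read are unchanged (n8 unchanged, n15 unchanged); reused cached 6 without running.
  n18: checked — values it read are unchanged (x3 unchanged, n17 unchanged); reused cached -12 without running.
  n21: runs — x6 -2->-3; result 6 (same value as before).
  n23: checked — values it read are unchanged (n18 unchanged, n21 unchanged); reused cached -12 without running.

Key observation: the cutoff stops propagation at n17 — its inputs' values are unchanged, so it reuses its cache.

Marked dirty: n15, n17, n18, n21, n23.
Computations that run: n15, n21 — 2 in total.
Checked but reused from cache: n17, n18, n23.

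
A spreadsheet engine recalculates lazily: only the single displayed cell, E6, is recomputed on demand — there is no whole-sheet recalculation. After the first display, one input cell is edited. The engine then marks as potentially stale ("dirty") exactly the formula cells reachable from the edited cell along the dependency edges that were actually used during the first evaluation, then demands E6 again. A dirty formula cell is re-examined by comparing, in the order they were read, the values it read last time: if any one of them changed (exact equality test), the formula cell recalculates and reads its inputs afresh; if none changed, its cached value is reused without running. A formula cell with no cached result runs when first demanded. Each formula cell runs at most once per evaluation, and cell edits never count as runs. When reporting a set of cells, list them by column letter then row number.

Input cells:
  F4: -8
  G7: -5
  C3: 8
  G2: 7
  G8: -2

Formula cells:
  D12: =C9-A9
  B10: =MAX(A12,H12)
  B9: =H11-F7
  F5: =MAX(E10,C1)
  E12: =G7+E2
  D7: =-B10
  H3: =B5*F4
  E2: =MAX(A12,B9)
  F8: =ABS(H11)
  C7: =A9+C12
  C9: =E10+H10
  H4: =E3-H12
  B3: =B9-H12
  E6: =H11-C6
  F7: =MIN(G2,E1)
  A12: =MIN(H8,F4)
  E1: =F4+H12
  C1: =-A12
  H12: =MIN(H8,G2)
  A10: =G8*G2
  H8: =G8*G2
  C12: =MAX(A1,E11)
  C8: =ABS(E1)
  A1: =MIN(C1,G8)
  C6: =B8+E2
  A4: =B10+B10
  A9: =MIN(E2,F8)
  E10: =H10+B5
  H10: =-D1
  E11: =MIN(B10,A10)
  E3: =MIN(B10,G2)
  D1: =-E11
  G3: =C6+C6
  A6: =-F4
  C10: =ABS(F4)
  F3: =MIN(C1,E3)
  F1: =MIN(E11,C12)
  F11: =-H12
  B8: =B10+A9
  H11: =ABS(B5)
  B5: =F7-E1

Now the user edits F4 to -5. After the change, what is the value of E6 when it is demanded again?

First evaluation (everything demanded from the output):
  H8 = -2 * 7 = -14
  A12 = MIN(-14, -8) = -14
  H12 = MIN(-14, 7) = -14
  B10 = MAX(-14, -14) = -14
  E1 = -8 + -14 = -22
  F7 = MIN(7, -22) = -22
  B5 = -22 - -22 = 0
  H11 = ABS(0) = 0
  B9 = 0 - -22 = 22
  E2 = MAX(-14, 22) = 22
  F8 = ABS(0) = 0
  A9 = MIN(22, 0) = 0
  B8 = -14 + 0 = -14
  C6 = -14 + 22 = 8
  E6 = 0 - 8 = -8

Propagation after the edit:
  A12: runs — F4 -8->-5; result -14 (same value as before).
  B10: checked — values it read are unchanged (A12 unchanged, H12 unchanged); reused cached -14 without running.
  E1: runs — F4 -8->-5; result -19.
  F7: runs — E1 -22->-19; result -19.
  B5: runs — F7 -22->-19; E1 -22->-19; result 0 (same value as before).
  H11: checked — values it read are unchanged (B5 unchanged); reused cached 0 without running.
  B9: runs — F7 -22->-19; result 19.
  E2: runs — B9 22->19; result 19.
  F8: checked — values it read are unchanged (H11 unchanged); reused cached 0 without running.
  A9: runs — E2 22->19; result 0 (same value as before).
  B8: checked — values it read are unchanged (B10 unchanged, A9 unchanged); reused cached -14 without running.
  C6: runs — E2 22->19; result 5.
  E6: runs — C6 8->5; result -5.

Key observation: the cutoff stops propagation at B10 — its inputs' values are unchanged, so it reuses its cache.

New value of E6: -5.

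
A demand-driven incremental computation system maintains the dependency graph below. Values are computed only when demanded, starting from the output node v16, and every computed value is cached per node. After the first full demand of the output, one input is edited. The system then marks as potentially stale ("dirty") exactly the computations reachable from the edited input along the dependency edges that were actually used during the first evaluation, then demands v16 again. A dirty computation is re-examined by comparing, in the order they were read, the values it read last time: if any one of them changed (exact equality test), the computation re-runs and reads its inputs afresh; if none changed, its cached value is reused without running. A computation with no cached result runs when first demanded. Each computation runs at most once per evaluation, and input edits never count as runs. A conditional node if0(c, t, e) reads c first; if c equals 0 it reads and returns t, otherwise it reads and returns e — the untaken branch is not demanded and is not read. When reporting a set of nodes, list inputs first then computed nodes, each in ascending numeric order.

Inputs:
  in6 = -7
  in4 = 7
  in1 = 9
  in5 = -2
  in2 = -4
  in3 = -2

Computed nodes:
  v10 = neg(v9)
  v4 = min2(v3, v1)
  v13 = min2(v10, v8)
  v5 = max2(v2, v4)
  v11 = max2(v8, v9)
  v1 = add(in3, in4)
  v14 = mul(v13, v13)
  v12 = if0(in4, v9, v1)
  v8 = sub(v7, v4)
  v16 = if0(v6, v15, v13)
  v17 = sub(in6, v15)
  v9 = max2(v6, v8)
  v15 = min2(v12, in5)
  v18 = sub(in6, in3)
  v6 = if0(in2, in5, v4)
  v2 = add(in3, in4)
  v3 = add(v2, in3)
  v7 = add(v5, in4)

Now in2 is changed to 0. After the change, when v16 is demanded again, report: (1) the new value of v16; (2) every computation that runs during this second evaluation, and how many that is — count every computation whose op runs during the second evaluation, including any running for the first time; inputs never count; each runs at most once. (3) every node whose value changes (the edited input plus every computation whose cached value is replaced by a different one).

First evaluation (everything demanded from the output):
  v1 = add(-2, 7) = 5
  v2 = add(-2, 7) = 5
  v3 = add(5, -2) = 3
  v4 = min2(3, 5) = 3
  v5 = max2(5, 3) = 5
  v6 = if0(in2=-4 -> else branch v4) = 3
  v7 = add(5, 7) = 12
  v8 = sub(12, 3) = 9
  v9 = max2(3, 9) = 9
  v10 = neg(9) = -9
  v13 = min2(-9, 9) = -9
  v16 = if0(v6=3 -> else branch v13) = -9

Propagation after the edit:
  v6: runs — in2 -4->0; result -2.
  v9: runs — v6 3->-2; result 9 (same value as before).
  v10: checked — values it read are unchanged (v9 unchanged); reused cached -9 without running.
  v13: checked — values it read are unchanged (v10 unchanged, v8 unchanged); reused cached -9 without running.
  v16: runs — v6 3->-2; result -9 (same value as before).

Key observation: the cutoff stops propagation at v10 — its inputs' values are unchanged, so it reuses its cache.

New value of v16: -9.
Computations that run: v6, v9, v16 — 3 in total.
Values that change: in2, v6.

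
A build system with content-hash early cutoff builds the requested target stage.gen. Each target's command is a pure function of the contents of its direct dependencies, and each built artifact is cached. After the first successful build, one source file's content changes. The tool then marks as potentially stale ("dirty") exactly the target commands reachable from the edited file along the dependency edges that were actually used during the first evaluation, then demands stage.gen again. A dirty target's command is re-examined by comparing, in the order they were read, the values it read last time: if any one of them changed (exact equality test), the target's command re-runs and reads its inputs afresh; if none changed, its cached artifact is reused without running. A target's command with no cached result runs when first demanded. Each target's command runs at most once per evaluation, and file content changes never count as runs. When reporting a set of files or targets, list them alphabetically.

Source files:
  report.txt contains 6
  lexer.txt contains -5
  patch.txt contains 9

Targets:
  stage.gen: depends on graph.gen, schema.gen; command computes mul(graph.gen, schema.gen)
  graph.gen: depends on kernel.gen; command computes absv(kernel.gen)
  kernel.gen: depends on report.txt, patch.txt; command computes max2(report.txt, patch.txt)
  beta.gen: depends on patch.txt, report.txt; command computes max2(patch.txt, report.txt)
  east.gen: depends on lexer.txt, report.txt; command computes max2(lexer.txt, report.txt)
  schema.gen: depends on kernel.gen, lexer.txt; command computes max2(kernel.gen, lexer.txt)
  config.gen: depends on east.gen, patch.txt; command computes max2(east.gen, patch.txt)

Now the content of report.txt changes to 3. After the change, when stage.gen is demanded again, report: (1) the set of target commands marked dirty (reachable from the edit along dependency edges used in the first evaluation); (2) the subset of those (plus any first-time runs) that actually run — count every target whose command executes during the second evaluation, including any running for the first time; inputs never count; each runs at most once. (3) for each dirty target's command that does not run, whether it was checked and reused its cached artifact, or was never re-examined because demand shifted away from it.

First evaluation (everything demanded from the output):
  kernel.gen = max2(6, 9) = 9
  graph.gen = absv(9) = 9
  schema.gen = max2(9, -5) = 9
  stage.gen = mul(9, 9) = 81

Propagation after the edit:
  kernel.gen: runs — report.txt 6->3; result 9 (same value as before).
  graph.gen: checked — values it read are unchanged (kernel.gen unchanged); reused cached 9 without running.
  schema.gen: checked — values it read are unchanged (kernel.gen unchanged, lexer.txt unchanged); reused cached 9 without running.
  stage.gen: checked — values it read are unchanged (graph.gen unchanged, schema.gen unchanged); reused cached 81 without running.

Key observation: the change is absorbed at kernel.gen — it re-runs but produces the same value, and the output's value is unchanged.

Marked dirty: graph.gen, kernel.gen, schema.gen, stage.gen.
Target commands that run: kernel.gen — 1 in total.
Checked but reused from cache: graph.gen, schema.gen, stage.gen.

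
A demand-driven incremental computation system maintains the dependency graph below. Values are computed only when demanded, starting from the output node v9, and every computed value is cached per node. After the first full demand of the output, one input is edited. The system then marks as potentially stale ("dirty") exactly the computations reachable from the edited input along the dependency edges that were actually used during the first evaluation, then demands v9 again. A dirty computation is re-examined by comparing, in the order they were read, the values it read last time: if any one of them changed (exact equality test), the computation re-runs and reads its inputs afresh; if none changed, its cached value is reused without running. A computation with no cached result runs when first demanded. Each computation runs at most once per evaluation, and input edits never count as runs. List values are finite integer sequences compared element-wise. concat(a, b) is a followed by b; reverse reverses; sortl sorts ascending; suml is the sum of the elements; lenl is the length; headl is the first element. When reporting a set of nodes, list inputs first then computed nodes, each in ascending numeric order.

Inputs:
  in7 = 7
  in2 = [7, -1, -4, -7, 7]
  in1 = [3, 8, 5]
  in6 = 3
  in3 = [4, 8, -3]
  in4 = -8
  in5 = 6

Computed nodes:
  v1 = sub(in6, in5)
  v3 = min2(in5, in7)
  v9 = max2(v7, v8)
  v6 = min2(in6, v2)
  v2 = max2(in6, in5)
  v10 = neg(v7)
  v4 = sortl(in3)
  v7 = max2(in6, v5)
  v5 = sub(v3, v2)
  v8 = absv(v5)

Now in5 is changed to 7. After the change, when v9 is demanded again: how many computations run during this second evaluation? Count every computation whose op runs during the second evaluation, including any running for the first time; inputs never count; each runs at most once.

First evaluation (everything demanded from the output):
  v2 = max2(3, 6) = 6
  v3 = min2(6, 7) = 6
  v5 = sub(6, 6) = 0
  v7 = max2(3, 0) = 3
  v8 = absv(0) = 0
  v9 = max2(3, 0) = 3

Propagation after the edit:
  v2: runs — in5 6->7; result 7.
  v3: runs — in5 6->7; result 7.
  v5: runs — v3 6->7; v2 6->7; result 0 (same value as before).
  v7: checked — values it read are unchanged (in6 unchanged, v5 unchanged); reused cached 3 without running.
  v8: checked — values it read are unchanged (v5 unchanged); reused cached 0 without running.
  v9: checked — values it read are unchanged (v7 unchanged, v8 unchanged); reused cached 3 without running.

Key observation: the change is absorbed at v5 — it re-runs but produces the same value, and the output's value is unchanged.

Computations that run: v2, v3, v5 — 3 in total.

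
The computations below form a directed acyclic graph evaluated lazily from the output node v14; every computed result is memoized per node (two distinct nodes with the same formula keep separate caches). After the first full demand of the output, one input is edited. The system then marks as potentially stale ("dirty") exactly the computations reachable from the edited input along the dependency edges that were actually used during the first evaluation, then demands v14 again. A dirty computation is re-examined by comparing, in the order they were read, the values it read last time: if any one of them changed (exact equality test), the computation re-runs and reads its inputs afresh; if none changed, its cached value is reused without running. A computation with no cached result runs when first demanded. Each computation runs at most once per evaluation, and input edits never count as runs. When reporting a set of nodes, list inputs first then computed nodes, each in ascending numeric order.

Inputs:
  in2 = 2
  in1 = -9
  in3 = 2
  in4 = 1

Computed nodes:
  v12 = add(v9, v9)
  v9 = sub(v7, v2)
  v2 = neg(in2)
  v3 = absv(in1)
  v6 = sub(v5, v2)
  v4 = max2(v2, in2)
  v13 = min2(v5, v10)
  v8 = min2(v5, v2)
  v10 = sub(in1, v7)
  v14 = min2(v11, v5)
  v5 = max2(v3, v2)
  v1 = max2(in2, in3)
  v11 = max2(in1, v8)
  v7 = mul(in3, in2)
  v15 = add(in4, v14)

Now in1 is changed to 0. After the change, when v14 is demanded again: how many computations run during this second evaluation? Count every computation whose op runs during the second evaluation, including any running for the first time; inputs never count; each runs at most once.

First demand of the output computes:
  v2 = neg(2) = -2
  v3 = absv(-9) = 9
  v5 = max2(9, -2) = 9
  v8 = min2(9, -2) = -2
  v11 = max2(-9, -2) = -2
  v14 = min2(-2, 9) = -2

After the edit, cleaning proceeds:
  v3: a read changed (in1 -9->0) — executes, giving 0.
  v5: a read changed (v3 9->0) — executes, giving 0.
  v8: a read changed (v5 9->0) — executes, giving -2 — identical to its old value.
  v11: a read changed (in1 -9->0) — executes, giving 0.
  v14: a read changed (v11 -2->0; v5 9->0) — executes, giving 0.

5 computations run: v3, v5, v8, v11, v14.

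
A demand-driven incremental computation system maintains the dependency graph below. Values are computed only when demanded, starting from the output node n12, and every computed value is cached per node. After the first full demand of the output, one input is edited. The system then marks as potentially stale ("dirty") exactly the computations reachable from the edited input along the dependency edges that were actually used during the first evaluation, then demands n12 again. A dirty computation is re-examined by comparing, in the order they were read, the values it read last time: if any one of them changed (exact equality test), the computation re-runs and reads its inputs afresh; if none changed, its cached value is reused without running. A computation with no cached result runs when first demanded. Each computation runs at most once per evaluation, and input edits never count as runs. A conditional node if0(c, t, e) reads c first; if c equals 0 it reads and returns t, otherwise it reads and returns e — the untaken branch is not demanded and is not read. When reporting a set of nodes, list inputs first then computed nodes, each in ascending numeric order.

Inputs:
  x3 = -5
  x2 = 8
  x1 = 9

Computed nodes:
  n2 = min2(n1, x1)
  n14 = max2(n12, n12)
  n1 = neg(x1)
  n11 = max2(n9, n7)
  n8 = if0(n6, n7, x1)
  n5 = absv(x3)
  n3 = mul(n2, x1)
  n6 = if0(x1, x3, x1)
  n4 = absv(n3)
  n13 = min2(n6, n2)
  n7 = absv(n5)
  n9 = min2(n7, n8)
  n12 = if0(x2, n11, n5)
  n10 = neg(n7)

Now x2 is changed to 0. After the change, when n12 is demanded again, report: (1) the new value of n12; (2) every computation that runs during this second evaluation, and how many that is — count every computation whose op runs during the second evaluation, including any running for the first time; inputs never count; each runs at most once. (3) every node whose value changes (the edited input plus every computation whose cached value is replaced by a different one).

First evaluation (everything demanded from the output):
  n5 = absv(-5) = 5
  n12 = if0(x2=8 -> else branch n5) = 5

Propagation after the edit:
  n6: demanded for the first time — runs, produces 9.
  n7: demanded for the first time — runs, produces 5.
  n8: demanded for the first time — runs, produces 9.
  n9: demanded for the first time — runs, produces 5.
  n11: demanded for the first time — runs, produces 5.
  n12: runs — x2 8->0; result 5 (same value as before).

Key observation: a condition flipped, so demand reaches new nodes — n6, n7, n8, n9, n11 run for the first time.

New value of n12: 5.
Computations that run: n6, n7, n8, n9, n11, n12 — 6 in total.
Values that change: x2.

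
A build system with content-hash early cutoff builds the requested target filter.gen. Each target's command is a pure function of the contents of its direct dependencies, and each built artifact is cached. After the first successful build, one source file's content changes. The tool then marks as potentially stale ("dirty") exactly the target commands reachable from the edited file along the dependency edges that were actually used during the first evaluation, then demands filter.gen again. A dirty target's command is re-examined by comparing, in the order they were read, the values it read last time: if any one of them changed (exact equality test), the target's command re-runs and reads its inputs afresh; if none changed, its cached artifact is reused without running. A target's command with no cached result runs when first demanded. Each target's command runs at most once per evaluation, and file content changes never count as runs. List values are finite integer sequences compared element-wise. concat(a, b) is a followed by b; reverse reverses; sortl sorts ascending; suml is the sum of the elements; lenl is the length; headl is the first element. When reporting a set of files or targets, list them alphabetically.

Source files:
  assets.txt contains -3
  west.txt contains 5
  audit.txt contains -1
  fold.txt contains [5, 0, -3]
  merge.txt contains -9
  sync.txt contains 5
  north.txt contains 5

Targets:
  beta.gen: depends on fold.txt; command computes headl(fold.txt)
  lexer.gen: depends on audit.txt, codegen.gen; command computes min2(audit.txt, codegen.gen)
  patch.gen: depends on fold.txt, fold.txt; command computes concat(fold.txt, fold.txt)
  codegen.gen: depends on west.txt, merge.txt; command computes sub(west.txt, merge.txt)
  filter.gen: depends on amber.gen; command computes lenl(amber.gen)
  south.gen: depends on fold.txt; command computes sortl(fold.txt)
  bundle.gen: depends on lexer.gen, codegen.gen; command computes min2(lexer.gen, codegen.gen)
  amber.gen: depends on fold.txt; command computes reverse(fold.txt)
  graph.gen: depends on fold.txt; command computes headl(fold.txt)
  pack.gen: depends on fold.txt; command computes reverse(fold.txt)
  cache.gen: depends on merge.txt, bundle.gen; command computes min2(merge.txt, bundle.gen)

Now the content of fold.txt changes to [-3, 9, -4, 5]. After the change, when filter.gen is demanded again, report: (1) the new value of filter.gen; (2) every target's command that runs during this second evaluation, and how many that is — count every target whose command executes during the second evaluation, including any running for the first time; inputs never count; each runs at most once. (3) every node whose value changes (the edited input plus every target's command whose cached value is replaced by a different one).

First evaluation (everything demanded from the output):
  amber.gen = reverse([5, 0, -3]) = [-3, 0, 5]
  filter.gen = lenl([-3, 0, 5]) = 3

Propagation after the edit:
  amber.gen: runs — fold.txt [5, 0, -3]->[-3, 9, -4, 5]; result [5, -4, 9, -3].
  filter.gen: runs — amber.gen [-3, 0, 5]->[5, -4, 9, -3]; result 4.

New value of filter.gen: 4.
Target commands that run: amber.gen, filter.gen — 2 in total.
Values that change: amber.gen, filter.gen, fold.txt.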